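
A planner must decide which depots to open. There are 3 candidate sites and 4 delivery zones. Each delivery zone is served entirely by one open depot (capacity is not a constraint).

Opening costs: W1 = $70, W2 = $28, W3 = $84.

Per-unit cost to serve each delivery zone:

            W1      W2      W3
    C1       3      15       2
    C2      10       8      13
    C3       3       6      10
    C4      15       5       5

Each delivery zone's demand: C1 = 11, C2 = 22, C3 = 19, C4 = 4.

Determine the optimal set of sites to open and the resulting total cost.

For any fixed open set, each delivery zone goes to its cheapest open site; total = fixed + service.
{W1, W2}: C1→W1 3·11=33, C2→W2 8·22=176, C3→W1 3·19=57, C4→W2 5·4=20. Service 286; fixed 98; total 384.
{W1}: C1→W1 3·11=33, C2→W1 10·22=220, C3→W1 3·19=57, C4→W1 15·4=60. Service 370; fixed 70; total 440.
{W2, W3}: C1→W3 2·11=22, C2→W2 8·22=176, C3→W2 6·19=114, C4→W2 5·4=20. Service 332; fixed 112; total 444.
{W1, W2, W3}: C1→W3 2·11=22, C2→W2 8·22=176, C3→W1 3·19=57, C4→W2 5·4=20. Service 275; fixed 182; total 457.
(All 7 nonempty subsets were checked; W1 and W2 is lowest.)

Open W1 and W2; minimum total cost 384.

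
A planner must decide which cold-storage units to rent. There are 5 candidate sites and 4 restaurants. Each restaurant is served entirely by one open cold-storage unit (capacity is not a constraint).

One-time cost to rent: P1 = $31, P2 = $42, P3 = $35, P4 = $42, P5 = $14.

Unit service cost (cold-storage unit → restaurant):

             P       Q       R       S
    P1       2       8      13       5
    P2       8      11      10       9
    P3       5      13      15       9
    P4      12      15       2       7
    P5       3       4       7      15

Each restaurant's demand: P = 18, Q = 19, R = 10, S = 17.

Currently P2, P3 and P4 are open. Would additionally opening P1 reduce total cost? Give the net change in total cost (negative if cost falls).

Yes — net change −114 (cost falls by 114).

Current service cost with {P2, P3, P4}: 438.
Adding P1: each restaurant re-picks its cheapest; new service cost 293, saving 145.
Extra fixed cost: 31. Net change = 31 − 145 = -114.
(Totals: 557 → 443.)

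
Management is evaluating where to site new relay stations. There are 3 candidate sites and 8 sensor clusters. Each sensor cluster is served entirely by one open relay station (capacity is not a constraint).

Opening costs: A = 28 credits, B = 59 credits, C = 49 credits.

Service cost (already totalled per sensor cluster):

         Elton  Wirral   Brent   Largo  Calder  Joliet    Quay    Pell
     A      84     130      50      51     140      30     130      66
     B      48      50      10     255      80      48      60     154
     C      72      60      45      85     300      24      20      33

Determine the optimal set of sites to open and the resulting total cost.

For any fixed open set, each sensor cluster goes to its cheapest open site; total = fixed + service.
{A, B, C}: Elton→B 48, Wirral→B 50, Brent→B 10, Largo→A 51, Calder→B 80, Joliet→C 24, Quay→C 20, Pell→C 33. Service 316; fixed 136; total 452.
{B, C}: Elton→B 48, Wirral→B 50, Brent→B 10, Largo→C 85, Calder→B 80, Joliet→C 24, Quay→C 20, Pell→C 33. Service 350; fixed 108; total 458.
{A, B}: Elton→B 48, Wirral→B 50, Brent→B 10, Largo→A 51, Calder→B 80, Joliet→A 30, Quay→B 60, Pell→A 66. Service 395; fixed 87; total 482.
{A}: service 681 + fixed 28 = 709
No other subset beats 452.

Open A, B and C; minimum total cost 452.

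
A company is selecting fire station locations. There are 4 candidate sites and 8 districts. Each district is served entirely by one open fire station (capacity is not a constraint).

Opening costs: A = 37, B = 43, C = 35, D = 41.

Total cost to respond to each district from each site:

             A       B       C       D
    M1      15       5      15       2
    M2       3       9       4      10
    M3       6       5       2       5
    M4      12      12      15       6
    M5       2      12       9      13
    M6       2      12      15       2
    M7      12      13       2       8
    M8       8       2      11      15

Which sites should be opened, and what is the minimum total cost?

For any fixed open set, each district goes to its cheapest open site; total = fixed + service.
{A}: M1→A 15, M2→A 3, M3→A 6, M4→A 12, M5→A 2, M6→A 2, M7→A 12, M8→A 8. Service 60; fixed 37; total 97.
{D}: service 61 + fixed 41 = 102
{C}: service 73 + fixed 35 = 108
{A, B, C, D}: M1→D 2, M2→A 3, M3→C 2, M4→D 6, M5→A 2, M6→A 2, M7→C 2, M8→B 2. Service 21; fixed 156; total 177.
No other subset beats 97.

Open A only; minimum total cost 97.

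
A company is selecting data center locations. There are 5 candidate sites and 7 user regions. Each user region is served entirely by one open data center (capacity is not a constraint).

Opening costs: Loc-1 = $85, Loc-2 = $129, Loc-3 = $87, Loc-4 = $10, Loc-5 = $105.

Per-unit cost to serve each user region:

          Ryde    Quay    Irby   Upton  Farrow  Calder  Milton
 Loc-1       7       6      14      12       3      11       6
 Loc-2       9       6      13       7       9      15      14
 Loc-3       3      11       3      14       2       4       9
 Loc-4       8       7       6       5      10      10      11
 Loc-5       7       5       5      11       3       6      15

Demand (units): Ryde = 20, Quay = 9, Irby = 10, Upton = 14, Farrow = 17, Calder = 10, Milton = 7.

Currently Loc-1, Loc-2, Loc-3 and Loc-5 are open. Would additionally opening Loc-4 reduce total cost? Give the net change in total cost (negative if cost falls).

Current service cost with {Loc-1, Loc-2, Loc-3, Loc-5}: 349.
Adding Loc-4: each user region re-picks its cheapest; new service cost 321, saving 28.
Extra fixed cost: 10. Net change = 10 − 28 = -18.
(Totals: 755 → 737.)

Yes — net change −18 (cost falls by 18).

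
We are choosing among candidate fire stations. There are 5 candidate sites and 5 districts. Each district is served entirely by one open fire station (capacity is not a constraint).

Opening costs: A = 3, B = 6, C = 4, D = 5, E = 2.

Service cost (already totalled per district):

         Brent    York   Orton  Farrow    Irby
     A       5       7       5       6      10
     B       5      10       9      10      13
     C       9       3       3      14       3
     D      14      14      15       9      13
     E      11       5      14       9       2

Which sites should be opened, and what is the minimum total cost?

Open A and C; minimum total cost 27.

For any fixed open set, each district goes to its cheapest open site; total = fixed + service.
{A, C}: Brent→A 5, York→C 3, Orton→C 3, Farrow→A 6, Irby→C 3. Service 20; fixed 7; total 27.
{A, C, E}: Brent→A 5, York→C 3, Orton→C 3, Farrow→A 6, Irby→E 2. Service 19; fixed 9; total 28.
{A, E}: Brent→A 5, York→E 5, Orton→A 5, Farrow→A 6, Irby→E 2. Service 23; fixed 5; total 28.
{A, B, C, D, E}: Brent→A 5, York→C 3, Orton→C 3, Farrow→A 6, Irby→E 2. Service 19; fixed 20; total 39.
No other subset beats 27.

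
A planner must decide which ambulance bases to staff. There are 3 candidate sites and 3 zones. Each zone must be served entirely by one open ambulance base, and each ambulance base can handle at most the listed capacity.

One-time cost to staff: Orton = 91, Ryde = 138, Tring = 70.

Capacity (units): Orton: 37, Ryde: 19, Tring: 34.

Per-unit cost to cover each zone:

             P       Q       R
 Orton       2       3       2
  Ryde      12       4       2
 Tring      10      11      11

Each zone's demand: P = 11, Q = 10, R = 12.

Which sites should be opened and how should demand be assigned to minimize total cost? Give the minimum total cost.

Open {Orton}: P→Orton 2·11=22, Q→Orton 3·10=30, R→Orton 2·12=24.
Loads: Orton carries 33/37. Service 76; fixed 91; total 167.
Next best feasible plan costs 237.

Minimum total cost: 167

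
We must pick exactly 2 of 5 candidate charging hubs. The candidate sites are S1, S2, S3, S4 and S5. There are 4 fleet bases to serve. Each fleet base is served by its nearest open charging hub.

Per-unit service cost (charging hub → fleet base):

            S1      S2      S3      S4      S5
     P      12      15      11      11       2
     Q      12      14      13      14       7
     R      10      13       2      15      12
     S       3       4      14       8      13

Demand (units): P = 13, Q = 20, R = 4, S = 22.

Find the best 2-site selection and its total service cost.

Choose S1 and S5; total service cost 272.

With exactly 2 open, each fleet base uses its cheapest among the chosen.
{S1, S5}: P→S5 2·13=26, Q→S5 7·20=140, R→S1 10·4=40, S→S1 3·22=66. Service cost 272.
{S2, S5}: service cost 302
{S4, S5}: service cost 390
Among all 10 size-2 choices, {S1, S5} is lowest.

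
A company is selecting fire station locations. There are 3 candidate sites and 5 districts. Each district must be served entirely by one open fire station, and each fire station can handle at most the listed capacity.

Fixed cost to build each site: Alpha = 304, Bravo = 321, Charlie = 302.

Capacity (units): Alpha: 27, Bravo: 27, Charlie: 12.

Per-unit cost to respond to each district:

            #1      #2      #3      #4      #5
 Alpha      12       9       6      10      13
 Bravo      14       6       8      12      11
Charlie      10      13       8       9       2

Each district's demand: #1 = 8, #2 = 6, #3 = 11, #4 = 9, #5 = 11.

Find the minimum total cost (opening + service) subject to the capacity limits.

Minimum total cost: 1050

Open {Alpha, Bravo}: #1→Bravo 14·8=112, #2→Bravo 6·6=36, #3→Alpha 6·11=66, #4→Alpha 10·9=90, #5→Bravo 11·11=121.
Loads: Alpha carries 20/27, Bravo carries 25/27. Service 425; fixed 625; total 1050.
Next best feasible plan costs 1052.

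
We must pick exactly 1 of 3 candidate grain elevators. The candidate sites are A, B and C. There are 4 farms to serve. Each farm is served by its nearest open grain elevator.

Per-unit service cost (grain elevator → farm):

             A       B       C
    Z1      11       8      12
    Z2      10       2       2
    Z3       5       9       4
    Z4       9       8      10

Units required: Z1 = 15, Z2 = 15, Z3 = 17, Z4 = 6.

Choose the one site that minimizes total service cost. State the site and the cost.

With exactly 1 open, each farm uses its cheapest among the chosen.
{C}: Z1→C 12·15=180, Z2→C 2·15=30, Z3→C 4·17=68, Z4→C 10·6=60. Service cost 338.
{B}: service cost 351
{A}: service cost 454
Among all 3 size-1 choices, {C} is lowest.

Choose C only; total service cost 338.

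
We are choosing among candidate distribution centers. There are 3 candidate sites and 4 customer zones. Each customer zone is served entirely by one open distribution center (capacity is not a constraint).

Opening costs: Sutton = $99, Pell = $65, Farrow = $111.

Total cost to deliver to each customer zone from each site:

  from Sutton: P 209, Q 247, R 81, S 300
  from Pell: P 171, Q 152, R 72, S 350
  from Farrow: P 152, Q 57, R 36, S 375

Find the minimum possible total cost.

Minimum total cost: 731

For any fixed open set, each customer zone goes to its cheapest open site; total = fixed + service.
{Farrow}: P→Farrow 152, Q→Farrow 57, R→Farrow 36, S→Farrow 375. Service 620; fixed 111; total 731.
{Sutton, Farrow}: P→Farrow 152, Q→Farrow 57, R→Farrow 36, S→Sutton 300. Service 545; fixed 210; total 755.
{Pell, Farrow}: P→Farrow 152, Q→Farrow 57, R→Farrow 36, S→Pell 350. Service 595; fixed 176; total 771.
{Sutton, Pell, Farrow}: P→Farrow 152, Q→Farrow 57, R→Farrow 36, S→Sutton 300. Service 545; fixed 275; total 820.
No other subset beats 731.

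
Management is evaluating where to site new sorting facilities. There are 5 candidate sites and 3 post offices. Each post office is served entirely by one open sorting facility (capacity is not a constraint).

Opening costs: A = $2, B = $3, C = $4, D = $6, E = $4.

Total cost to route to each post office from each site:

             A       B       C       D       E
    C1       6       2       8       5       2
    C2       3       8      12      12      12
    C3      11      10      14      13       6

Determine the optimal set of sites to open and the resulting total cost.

For any fixed open set, each post office goes to its cheapest open site; total = fixed + service.
{A, E}: C1→E 2, C2→A 3, C3→E 6. Service 11; fixed 6; total 17.
{A, B}: C1→B 2, C2→A 3, C3→B 10. Service 15; fixed 5; total 20.
{A, B, E}: service 11 + fixed 9 = 20
{A, B, C, D, E}: service 11 + fixed 19 = 30
No other subset beats 17.

Open A and E; minimum total cost 17.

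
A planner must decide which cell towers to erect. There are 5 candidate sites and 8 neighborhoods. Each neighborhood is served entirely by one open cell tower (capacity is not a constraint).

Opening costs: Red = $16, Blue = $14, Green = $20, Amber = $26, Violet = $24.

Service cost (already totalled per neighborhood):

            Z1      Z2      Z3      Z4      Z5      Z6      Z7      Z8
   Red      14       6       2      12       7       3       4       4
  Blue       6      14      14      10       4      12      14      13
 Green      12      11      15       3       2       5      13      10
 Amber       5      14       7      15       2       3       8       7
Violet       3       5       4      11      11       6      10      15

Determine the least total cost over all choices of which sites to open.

Minimum total cost: 68

For any fixed open set, each neighborhood goes to its cheapest open site; total = fixed + service.
{Red}: Z1→Red 14, Z2→Red 6, Z3→Red 2, Z4→Red 12, Z5→Red 7, Z6→Red 3, Z7→Red 4, Z8→Red 4. Service 52; fixed 16; total 68.
{Red, Blue}: service 39 + fixed 30 = 69
{Red, Green}: service 36 + fixed 36 = 72
{Red, Blue, Green, Amber, Violet}: Z1→Violet 3, Z2→Violet 5, Z3→Red 2, Z4→Green 3, Z5→Green 2, Z6→Red 3, Z7→Red 4, Z8→Red 4. Service 26; fixed 100; total 126.
No other subset beats 68.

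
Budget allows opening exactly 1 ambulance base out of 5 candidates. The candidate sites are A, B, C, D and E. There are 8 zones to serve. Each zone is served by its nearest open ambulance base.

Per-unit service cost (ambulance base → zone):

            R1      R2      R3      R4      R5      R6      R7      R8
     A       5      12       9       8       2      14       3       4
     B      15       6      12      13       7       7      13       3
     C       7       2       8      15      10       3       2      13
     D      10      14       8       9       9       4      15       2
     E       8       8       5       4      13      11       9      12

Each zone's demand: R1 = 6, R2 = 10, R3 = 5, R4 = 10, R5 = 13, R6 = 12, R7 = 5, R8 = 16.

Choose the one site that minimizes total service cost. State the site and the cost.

Choose A only; total service cost 548.

With exactly 1 open, each zone uses its cheapest among the chosen.
{A}: R1→A 5·6=30, R2→A 12·10=120, R3→A 9·5=45, R4→A 8·10=80, R5→A 2·13=26, R6→A 14·12=168, R7→A 3·5=15, R8→A 4·16=64. Service cost 548.
{D}: service cost 602
{B}: service cost 628
Among all 5 size-1 choices, {A} is lowest.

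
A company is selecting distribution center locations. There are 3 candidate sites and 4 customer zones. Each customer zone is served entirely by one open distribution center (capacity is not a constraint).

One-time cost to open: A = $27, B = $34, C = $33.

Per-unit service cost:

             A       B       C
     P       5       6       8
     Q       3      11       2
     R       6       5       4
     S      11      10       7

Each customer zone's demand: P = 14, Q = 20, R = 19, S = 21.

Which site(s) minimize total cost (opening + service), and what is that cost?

Open A and C; minimum total cost 393.

For any fixed open set, each customer zone goes to its cheapest open site; total = fixed + service.
{A, C}: P→A 5·14=70, Q→C 2·20=40, R→C 4·19=76, S→C 7·21=147. Service 333; fixed 60; total 393.
{C}: service 375 + fixed 33 = 408
{B, C}: P→B 6·14=84, Q→C 2·20=40, R→C 4·19=76, S→C 7·21=147. Service 347; fixed 67; total 414.
{A, B, C}: service 333 + fixed 94 = 427
No other subset beats 393.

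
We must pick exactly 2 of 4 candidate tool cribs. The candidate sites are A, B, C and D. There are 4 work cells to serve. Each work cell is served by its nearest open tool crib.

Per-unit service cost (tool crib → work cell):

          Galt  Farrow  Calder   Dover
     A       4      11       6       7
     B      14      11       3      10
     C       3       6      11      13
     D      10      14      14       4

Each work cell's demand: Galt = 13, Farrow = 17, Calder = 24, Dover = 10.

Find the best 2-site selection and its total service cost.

Choose B and C; total service cost 313.

With exactly 2 open, each work cell uses its cheapest among the chosen.
{B, C}: Galt→C 3·13=39, Farrow→C 6·17=102, Calder→B 3·24=72, Dover→B 10·10=100. Service cost 313.
{A, C}: service cost 355
{A, B}: service cost 381
Among all 6 size-2 choices, {B, C} is lowest.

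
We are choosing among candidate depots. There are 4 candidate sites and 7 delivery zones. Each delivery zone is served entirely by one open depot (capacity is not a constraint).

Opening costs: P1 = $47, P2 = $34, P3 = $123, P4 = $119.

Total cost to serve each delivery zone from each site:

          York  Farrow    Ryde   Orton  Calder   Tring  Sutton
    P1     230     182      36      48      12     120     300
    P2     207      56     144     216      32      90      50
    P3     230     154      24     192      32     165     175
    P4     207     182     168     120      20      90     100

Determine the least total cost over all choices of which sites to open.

For any fixed open set, each delivery zone goes to its cheapest open site; total = fixed + service.
{P1, P2}: York→P2 207, Farrow→P2 56, Ryde→P1 36, Orton→P1 48, Calder→P1 12, Tring→P2 90, Sutton→P2 50. Service 499; fixed 81; total 580.
{P1, P2, P3}: York→P2 207, Farrow→P2 56, Ryde→P3 24, Orton→P1 48, Calder→P1 12, Tring→P2 90, Sutton→P2 50. Service 487; fixed 204; total 691.
{P1, P2, P4}: service 499 + fixed 200 = 699
{P1, P2, P3, P4}: service 487 + fixed 323 = 810
No other subset beats 580.

Minimum total cost: 580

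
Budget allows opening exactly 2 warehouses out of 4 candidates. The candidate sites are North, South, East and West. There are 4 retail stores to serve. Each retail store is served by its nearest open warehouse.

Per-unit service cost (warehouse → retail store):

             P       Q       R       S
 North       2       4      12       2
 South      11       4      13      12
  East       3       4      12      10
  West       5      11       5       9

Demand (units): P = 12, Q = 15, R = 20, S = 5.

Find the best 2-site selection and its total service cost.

Choose North and West; total service cost 194.

With exactly 2 open, each retail store uses its cheapest among the chosen.
{North, West}: P→North 2·12=24, Q→North 4·15=60, R→West 5·20=100, S→North 2·5=10. Service cost 194.
{East, West}: service cost 241
{South, West}: service cost 265
Among all 6 size-2 choices, {North, West} is lowest.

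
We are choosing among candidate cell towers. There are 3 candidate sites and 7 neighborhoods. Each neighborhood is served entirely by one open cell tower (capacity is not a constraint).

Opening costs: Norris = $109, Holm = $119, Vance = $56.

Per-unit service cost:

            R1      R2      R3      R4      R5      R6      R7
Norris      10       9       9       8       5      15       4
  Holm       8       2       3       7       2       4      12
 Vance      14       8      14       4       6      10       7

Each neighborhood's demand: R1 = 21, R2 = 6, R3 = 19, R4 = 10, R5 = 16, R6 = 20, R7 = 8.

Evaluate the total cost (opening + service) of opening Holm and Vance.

Each neighborhood is assigned to its cheapest site among the open ones.
{Holm, Vance}: R1→Holm 8·21=168, R2→Holm 2·6=12, R3→Holm 3·19=57, R4→Vance 4·10=40, R5→Holm 2·16=32, R6→Holm 4·20=80, R7→Vance 7·8=56. Service 445; fixed 175; total 620.

Total cost: 620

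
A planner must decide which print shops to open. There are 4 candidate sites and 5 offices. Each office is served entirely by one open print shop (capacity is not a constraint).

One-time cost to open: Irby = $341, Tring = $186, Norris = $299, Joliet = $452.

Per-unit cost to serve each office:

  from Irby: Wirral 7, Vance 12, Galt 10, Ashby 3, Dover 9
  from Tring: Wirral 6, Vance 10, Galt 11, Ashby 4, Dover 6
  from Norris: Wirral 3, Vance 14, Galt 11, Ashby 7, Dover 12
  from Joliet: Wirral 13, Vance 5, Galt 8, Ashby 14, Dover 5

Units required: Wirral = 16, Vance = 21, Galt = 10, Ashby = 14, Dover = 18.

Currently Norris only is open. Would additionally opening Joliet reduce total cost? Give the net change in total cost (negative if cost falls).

Current service cost with {Norris}: 766.
Adding Joliet: each office re-picks its cheapest; new service cost 421, saving 345.
Extra fixed cost: 452. Net change = 452 − 345 = 107.
(Totals: 1065 → 1172.)

No — net change +107 (cost rises by 107).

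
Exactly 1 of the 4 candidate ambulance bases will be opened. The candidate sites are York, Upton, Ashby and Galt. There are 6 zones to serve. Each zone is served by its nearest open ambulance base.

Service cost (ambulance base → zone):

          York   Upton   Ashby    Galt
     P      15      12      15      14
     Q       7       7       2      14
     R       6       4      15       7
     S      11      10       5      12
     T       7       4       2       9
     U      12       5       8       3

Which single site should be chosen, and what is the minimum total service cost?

With exactly 1 open, each zone uses its cheapest among the chosen.
{Upton}: P→Upton 12, Q→Upton 7, R→Upton 4, S→Upton 10, T→Upton 4, U→Upton 5. Service cost 42.
{Ashby}: service cost 47
{York}: service cost 58
Among all 4 size-1 choices, {Upton} is lowest.

Choose Upton only; total service cost 42.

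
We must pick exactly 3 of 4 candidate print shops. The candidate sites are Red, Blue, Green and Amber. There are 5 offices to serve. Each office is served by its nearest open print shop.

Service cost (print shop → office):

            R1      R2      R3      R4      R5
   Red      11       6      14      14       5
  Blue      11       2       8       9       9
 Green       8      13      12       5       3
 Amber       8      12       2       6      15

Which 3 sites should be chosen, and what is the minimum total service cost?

With exactly 3 open, each office uses its cheapest among the chosen.
{Blue, Green, Amber}: R1→Green 8, R2→Blue 2, R3→Amber 2, R4→Green 5, R5→Green 3. Service cost 20.
{Red, Blue, Amber}: service cost 23
{Red, Green, Amber}: service cost 24
Among all 4 size-3 choices, {Blue, Green, Amber} is lowest.

Choose Blue, Green and Amber; total service cost 20.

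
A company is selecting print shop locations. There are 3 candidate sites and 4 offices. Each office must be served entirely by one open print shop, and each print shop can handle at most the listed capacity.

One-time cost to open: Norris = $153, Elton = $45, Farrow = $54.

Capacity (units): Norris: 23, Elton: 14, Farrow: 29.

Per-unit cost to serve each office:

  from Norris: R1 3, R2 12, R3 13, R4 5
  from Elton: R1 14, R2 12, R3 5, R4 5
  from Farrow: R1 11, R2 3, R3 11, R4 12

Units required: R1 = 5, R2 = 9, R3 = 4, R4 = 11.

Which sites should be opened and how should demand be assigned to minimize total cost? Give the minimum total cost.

Minimum total cost: 280

Open {Elton, Farrow}: R1→Farrow 11·5=55, R2→Farrow 3·9=27, R3→Farrow 11·4=44, R4→Elton 5·11=55.
Loads: Elton carries 11/14, Farrow carries 18/29. Service 181; fixed 99; total 280.
Next best feasible plan costs 312.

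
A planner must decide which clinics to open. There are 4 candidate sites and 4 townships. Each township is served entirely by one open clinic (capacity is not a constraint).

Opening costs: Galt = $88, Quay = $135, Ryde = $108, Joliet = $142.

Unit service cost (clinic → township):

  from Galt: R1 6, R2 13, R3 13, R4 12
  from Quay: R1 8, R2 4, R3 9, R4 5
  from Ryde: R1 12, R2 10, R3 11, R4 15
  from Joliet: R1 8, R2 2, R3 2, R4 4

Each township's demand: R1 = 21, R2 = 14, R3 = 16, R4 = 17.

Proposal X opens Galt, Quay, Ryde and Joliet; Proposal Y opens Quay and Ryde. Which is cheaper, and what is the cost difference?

Proposal X: {Galt, Quay, Ryde, Joliet}: R1→Galt 6·21=126, R2→Joliet 2·14=28, R3→Joliet 2·16=32, R4→Joliet 4·17=68. Service 254; fixed 473; total 727.
Proposal Y: {Quay, Ryde}: R1→Quay 8·21=168, R2→Quay 4·14=56, R3→Quay 9·16=144, R4→Quay 5·17=85. Service 453; fixed 243; total 696.
Difference: |727 − 696| = 31.

Proposal Y is cheaper by 31.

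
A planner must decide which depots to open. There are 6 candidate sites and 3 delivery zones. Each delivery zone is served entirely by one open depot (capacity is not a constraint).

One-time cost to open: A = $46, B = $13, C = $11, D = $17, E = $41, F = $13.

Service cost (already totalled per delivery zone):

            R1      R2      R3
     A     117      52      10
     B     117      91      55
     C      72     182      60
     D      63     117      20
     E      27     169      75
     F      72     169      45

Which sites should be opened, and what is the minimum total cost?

Open A and E; minimum total cost 176.

For any fixed open set, each delivery zone goes to its cheapest open site; total = fixed + service.
{A, E}: R1→E 27, R2→A 52, R3→A 10. Service 89; fixed 87; total 176.
{A, C, E}: service 89 + fixed 98 = 187
{A, D}: R1→D 63, R2→A 52, R3→A 10. Service 125; fixed 63; total 188.
{A, B, C, D, E, F}: service 89 + fixed 141 = 230
No other subset beats 176.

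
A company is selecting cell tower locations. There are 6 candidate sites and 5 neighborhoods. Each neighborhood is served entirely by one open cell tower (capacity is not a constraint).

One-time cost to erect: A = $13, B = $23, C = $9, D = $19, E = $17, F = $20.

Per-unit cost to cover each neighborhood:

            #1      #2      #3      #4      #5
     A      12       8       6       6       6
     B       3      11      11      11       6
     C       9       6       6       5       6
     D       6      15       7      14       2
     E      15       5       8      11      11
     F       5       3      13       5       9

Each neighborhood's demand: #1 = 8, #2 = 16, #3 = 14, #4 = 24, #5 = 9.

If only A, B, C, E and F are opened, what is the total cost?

Total cost: 412

Each neighborhood is assigned to its cheapest site among the open ones.
{A, B, C, E, F}: #1→B 3·8=24, #2→F 3·16=48, #3→A 6·14=84, #4→C 5·24=120, #5→A 6·9=54. Service 330; fixed 82; total 412.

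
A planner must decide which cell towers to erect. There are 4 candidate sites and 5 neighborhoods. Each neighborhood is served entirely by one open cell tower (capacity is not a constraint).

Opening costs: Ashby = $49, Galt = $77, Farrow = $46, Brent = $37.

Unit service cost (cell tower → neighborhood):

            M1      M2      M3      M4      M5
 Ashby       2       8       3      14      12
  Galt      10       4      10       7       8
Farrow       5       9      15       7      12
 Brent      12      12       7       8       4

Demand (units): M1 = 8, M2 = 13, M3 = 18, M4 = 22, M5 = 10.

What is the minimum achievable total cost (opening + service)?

For any fixed open set, each neighborhood goes to its cheapest open site; total = fixed + service.
{Ashby, Brent}: M1→Ashby 2·8=16, M2→Ashby 8·13=104, M3→Ashby 3·18=54, M4→Brent 8·22=176, M5→Brent 4·10=40. Service 390; fixed 86; total 476.
{Ashby, Galt, Brent}: service 316 + fixed 163 = 479
{Ashby, Galt}: service 356 + fixed 126 = 482
{Ashby, Galt, Farrow, Brent}: service 316 + fixed 209 = 525
No other subset beats 476.

Minimum total cost: 476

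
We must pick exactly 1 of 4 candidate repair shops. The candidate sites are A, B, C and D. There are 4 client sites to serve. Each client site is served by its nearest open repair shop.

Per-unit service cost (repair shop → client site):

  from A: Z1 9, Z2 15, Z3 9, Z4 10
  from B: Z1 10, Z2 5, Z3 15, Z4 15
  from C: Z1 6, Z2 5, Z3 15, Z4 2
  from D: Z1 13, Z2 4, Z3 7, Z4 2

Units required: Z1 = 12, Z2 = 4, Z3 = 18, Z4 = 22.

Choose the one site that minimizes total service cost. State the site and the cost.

With exactly 1 open, each client site uses its cheapest among the chosen.
{D}: Z1→D 13·12=156, Z2→D 4·4=16, Z3→D 7·18=126, Z4→D 2·22=44. Service cost 342.
{C}: service cost 406
{A}: service cost 550
Among all 4 size-1 choices, {D} is lowest.

Choose D only; total service cost 342.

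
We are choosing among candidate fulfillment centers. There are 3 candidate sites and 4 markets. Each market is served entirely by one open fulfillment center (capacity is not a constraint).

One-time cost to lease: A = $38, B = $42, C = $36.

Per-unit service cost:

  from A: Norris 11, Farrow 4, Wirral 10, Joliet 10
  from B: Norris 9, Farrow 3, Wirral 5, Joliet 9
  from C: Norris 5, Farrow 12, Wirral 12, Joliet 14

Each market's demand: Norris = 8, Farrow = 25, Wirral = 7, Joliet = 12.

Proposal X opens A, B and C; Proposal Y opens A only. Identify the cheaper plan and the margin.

Proposal X is cheaper by 42.

Proposal X: {A, B, C}: Norris→C 5·8=40, Farrow→B 3·25=75, Wirral→B 5·7=35, Joliet→B 9·12=108. Service 258; fixed 116; total 374.
Proposal Y: {A}: Norris→A 11·8=88, Farrow→A 4·25=100, Wirral→A 10·7=70, Joliet→A 10·12=120. Service 378; fixed 38; total 416.
Difference: |374 − 416| = 42.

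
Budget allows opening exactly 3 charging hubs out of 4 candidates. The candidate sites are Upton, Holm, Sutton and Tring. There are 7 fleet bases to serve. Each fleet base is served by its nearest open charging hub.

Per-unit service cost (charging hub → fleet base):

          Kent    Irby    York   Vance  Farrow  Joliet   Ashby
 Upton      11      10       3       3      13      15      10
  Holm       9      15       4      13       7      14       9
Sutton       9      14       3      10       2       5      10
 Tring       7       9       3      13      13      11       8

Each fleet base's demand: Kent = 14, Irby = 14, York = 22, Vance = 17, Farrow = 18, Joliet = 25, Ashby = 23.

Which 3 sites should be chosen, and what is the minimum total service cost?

Choose Upton, Sutton and Tring; total service cost 686.

With exactly 3 open, each fleet base uses its cheapest among the chosen.
{Upton, Sutton, Tring}: Kent→Tring 7·14=98, Irby→Tring 9·14=126, York→Upton 3·22=66, Vance→Upton 3·17=51, Farrow→Sutton 2·18=36, Joliet→Sutton 5·25=125, Ashby→Tring 8·23=184. Service cost 686.
{Upton, Holm, Sutton}: service cost 751
{Holm, Sutton, Tring}: service cost 805
Among all 4 size-3 choices, {Upton, Sutton, Tring} is lowest.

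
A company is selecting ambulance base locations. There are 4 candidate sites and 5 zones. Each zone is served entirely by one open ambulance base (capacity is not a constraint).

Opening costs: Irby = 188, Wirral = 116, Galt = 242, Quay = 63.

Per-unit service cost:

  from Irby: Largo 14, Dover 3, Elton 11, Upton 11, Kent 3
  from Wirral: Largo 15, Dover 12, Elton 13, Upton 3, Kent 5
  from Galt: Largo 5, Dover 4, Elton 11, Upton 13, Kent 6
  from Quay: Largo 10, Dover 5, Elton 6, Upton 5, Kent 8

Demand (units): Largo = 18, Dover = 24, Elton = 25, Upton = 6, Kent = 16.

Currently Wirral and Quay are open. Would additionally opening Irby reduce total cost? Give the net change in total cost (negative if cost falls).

Current service cost with {Wirral, Quay}: 548.
Adding Irby: each zone re-picks its cheapest; new service cost 468, saving 80.
Extra fixed cost: 188. Net change = 188 − 80 = 108.
(Totals: 727 → 835.)

No — net change +108 (cost rises by 108).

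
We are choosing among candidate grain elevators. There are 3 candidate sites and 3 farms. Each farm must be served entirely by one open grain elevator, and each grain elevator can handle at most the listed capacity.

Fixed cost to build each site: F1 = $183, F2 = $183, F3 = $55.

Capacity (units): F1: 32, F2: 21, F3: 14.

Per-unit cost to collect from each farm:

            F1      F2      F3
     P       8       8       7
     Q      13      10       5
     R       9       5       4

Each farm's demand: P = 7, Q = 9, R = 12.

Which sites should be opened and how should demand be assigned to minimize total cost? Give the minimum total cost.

Minimum total cost: 399

Open {F2, F3}: P→F2 8·7=56, Q→F3 5·9=45, R→F2 5·12=60.
Loads: F2 carries 19/21, F3 carries 9/14. Service 161; fixed 238; total 399.
Next best feasible plan costs 432.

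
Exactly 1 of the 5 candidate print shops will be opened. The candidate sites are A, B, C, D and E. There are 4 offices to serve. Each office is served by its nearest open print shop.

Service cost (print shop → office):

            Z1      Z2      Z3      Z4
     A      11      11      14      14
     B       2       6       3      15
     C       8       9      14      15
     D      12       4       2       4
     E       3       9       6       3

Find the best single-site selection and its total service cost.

Choose E only; total service cost 21.

With exactly 1 open, each office uses its cheapest among the chosen.
{E}: Z1→E 3, Z2→E 9, Z3→E 6, Z4→E 3. Service cost 21.
{D}: service cost 22
{B}: service cost 26
Among all 5 size-1 choices, {E} is lowest.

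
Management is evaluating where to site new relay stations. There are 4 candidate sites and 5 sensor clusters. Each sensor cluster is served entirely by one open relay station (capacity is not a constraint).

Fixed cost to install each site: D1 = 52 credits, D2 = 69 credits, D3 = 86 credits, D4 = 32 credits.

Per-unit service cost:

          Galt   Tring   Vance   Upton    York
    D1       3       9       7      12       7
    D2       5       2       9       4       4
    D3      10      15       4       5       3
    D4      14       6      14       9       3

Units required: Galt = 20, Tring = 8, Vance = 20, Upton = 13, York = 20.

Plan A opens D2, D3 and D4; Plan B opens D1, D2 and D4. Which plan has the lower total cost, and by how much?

Plan A: {D2, D3, D4}: Galt→D2 5·20=100, Tring→D2 2·8=16, Vance→D3 4·20=80, Upton→D2 4·13=52, York→D3 3·20=60. Service 308; fixed 187; total 495.
Plan B: {D1, D2, D4}: Galt→D1 3·20=60, Tring→D2 2·8=16, Vance→D1 7·20=140, Upton→D2 4·13=52, York→D4 3·20=60. Service 328; fixed 153; total 481.
Difference: |495 − 481| = 14.

Plan B is cheaper by 14.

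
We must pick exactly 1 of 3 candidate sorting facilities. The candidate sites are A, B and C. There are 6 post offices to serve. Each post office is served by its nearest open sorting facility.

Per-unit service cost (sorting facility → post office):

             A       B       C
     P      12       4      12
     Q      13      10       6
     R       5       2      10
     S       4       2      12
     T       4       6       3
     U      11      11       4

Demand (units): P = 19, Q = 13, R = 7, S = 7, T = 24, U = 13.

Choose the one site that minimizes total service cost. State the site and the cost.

Choose B only; total service cost 521.

With exactly 1 open, each post office uses its cheapest among the chosen.
{B}: P→B 4·19=76, Q→B 10·13=130, R→B 2·7=14, S→B 2·7=14, T→B 6·24=144, U→B 11·13=143. Service cost 521.
{C}: service cost 584
{A}: service cost 699
Among all 3 size-1 choices, {B} is lowest.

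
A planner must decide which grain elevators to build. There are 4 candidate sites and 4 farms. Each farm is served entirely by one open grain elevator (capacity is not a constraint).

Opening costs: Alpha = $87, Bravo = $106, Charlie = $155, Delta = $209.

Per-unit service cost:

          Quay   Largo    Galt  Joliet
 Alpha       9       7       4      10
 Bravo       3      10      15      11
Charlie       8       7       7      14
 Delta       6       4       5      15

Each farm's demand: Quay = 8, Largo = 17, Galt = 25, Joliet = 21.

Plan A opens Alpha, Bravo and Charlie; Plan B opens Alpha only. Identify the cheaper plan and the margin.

Plan A: {Alpha, Bravo, Charlie}: Quay→Bravo 3·8=24, Largo→Alpha 7·17=119, Galt→Alpha 4·25=100, Joliet→Alpha 10·21=210. Service 453; fixed 348; total 801.
Plan B: {Alpha}: Quay→Alpha 9·8=72, Largo→Alpha 7·17=119, Galt→Alpha 4·25=100, Joliet→Alpha 10·21=210. Service 501; fixed 87; total 588.
Difference: |801 − 588| = 213.

Plan B is cheaper by 213.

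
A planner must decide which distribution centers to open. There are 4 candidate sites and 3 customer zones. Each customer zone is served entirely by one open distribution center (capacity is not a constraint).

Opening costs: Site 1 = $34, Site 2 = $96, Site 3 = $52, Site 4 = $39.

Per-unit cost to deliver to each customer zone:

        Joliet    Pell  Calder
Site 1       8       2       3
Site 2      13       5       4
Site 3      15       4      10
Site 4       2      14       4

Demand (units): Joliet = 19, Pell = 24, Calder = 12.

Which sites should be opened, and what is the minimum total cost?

Open Site 1 and Site 4; minimum total cost 195.

For any fixed open set, each customer zone goes to its cheapest open site; total = fixed + service.
{Site 1, Site 4}: Joliet→Site 4 2·19=38, Pell→Site 1 2·24=48, Calder→Site 1 3·12=36. Service 122; fixed 73; total 195.
{Site 1, Site 3, Site 4}: Joliet→Site 4 2·19=38, Pell→Site 1 2·24=48, Calder→Site 1 3·12=36. Service 122; fixed 125; total 247.
{Site 1}: service 236 + fixed 34 = 270
{Site 1, Site 2, Site 3, Site 4}: service 122 + fixed 221 = 343
(All 15 nonempty subsets were checked; Site 1 and Site 4 is lowest.)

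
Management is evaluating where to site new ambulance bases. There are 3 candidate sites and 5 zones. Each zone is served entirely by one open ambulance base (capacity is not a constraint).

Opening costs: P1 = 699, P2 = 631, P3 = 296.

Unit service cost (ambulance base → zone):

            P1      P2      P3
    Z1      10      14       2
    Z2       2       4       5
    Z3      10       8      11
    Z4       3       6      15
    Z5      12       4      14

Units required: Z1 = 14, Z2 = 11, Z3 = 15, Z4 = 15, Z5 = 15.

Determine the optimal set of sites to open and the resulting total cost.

For any fixed open set, each zone goes to its cheapest open site; total = fixed + service.
{P3}: Z1→P3 2·14=28, Z2→P3 5·11=55, Z3→P3 11·15=165, Z4→P3 15·15=225, Z5→P3 14·15=210. Service 683; fixed 296; total 979.
{P2}: Z1→P2 14·14=196, Z2→P2 4·11=44, Z3→P2 8·15=120, Z4→P2 6·15=90, Z5→P2 4·15=60. Service 510; fixed 631; total 1141.
{P1}: Z1→P1 10·14=140, Z2→P1 2·11=22, Z3→P1 10·15=150, Z4→P1 3·15=45, Z5→P1 12·15=180. Service 537; fixed 699; total 1236.
{P1, P2, P3}: service 275 + fixed 1626 = 1901
No other subset beats 979.

Open P3 only; minimum total cost 979.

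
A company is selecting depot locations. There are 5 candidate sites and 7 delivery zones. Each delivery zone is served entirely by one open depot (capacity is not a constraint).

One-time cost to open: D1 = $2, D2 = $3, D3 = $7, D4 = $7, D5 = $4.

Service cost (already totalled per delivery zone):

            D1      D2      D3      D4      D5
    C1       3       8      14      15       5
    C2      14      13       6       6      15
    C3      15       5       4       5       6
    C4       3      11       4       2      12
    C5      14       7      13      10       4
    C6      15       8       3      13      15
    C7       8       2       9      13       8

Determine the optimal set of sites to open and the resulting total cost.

Open D1, D2 and D3; minimum total cost 40.

For any fixed open set, each delivery zone goes to its cheapest open site; total = fixed + service.
{D1, D2, D3}: C1→D1 3, C2→D3 6, C3→D3 4, C4→D1 3, C5→D2 7, C6→D3 3, C7→D2 2. Service 28; fixed 12; total 40.
{D1, D2, D3, D5}: C1→D1 3, C2→D3 6, C3→D3 4, C4→D1 3, C5→D5 4, C6→D3 3, C7→D2 2. Service 25; fixed 16; total 41.
{D2, D3, D5}: C1→D5 5, C2→D3 6, C3→D3 4, C4→D3 4, C5→D5 4, C6→D3 3, C7→D2 2. Service 28; fixed 14; total 42.
{D1, D2, D3, D4, D5}: service 24 + fixed 23 = 47
No other subset beats 40.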